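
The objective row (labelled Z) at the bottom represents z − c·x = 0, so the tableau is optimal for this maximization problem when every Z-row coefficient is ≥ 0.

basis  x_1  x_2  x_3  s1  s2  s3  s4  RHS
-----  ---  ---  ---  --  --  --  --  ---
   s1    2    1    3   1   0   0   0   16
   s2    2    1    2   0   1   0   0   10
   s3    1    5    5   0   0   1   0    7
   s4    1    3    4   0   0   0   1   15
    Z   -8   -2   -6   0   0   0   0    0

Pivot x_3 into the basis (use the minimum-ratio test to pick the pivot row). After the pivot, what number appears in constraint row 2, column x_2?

-1

Ratio test on column x_3 — row 1: 16/3 = 16/3; row 2: 10/2 = 5; row 3: 7/5 = 7/5; row 4: 15/4 = 15/4. Minimum is 7/5 at row 3 (s3 leaves); pivot element 5.
Divide row 3 by 5; eliminate column x_3 from the other rows.
Row 2 update in column x_2: 1 − 2·1 = -1.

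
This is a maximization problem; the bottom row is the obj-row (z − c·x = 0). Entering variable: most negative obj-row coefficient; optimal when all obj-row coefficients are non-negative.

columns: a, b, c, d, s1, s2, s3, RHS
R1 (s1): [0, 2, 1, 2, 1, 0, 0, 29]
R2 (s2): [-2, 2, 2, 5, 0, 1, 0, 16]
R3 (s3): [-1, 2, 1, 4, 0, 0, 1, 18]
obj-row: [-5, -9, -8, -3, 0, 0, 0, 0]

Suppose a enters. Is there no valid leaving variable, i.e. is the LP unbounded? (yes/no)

Every constraint-row entry in column a is ≤ 0, so increasing a is unbounded.

yes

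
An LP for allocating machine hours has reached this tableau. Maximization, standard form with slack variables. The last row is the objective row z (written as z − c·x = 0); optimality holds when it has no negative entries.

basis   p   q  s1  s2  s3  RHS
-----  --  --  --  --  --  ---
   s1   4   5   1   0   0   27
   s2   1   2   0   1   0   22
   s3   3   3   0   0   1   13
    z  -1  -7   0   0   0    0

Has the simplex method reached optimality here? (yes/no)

no

The z-row has a negative entry -7 in column q, so it is not optimal.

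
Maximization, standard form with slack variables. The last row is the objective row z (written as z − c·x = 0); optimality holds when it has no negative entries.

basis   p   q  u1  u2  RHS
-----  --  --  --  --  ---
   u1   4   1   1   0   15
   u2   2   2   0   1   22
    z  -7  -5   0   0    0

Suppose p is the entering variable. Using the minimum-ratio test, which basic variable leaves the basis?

Column p entries and ratios — u1: 15/4 = 15/4; u2: 22/2 = 11.
Smallest ratio is 15/4 in the row of u1, so u1 leaves.

u1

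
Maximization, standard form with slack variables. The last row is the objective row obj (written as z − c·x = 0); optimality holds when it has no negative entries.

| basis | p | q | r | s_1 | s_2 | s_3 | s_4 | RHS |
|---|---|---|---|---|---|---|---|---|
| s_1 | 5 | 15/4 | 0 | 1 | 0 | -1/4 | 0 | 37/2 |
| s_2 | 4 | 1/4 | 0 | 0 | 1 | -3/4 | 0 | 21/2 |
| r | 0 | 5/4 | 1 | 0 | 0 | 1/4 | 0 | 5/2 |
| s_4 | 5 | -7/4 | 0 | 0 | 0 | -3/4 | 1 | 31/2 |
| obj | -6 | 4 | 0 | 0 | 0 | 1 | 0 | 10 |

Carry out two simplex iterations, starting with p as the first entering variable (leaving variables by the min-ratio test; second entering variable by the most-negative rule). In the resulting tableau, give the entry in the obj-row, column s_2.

Ratio test on column p — row 1: (37/2)/5 = 37/10; row 2: (21/2)/4 = 21/8; row 3: entry 0 ≤ 0; row 4: (31/2)/5 = 31/10. Minimum is 21/8 at row 2 (s_2 leaves); pivot element 4.
Divide row 2 by 4; eliminate column p from the other rows.
Second iteration: most negative obj-row entry is -1/8 in column s_3, so s_3 enters.
Ratio test on column s_3 — row 1: (43/8)/(11/16) = 86/11; row 2: entry -3/16 ≤ 0; row 3: (5/2)/(1/4) = 10; row 4: (19/8)/(3/16) = 38/3. Minimum is 86/11 at row 1 (s_1 leaves); pivot element 11/16.
Divide row 1 by 11/16; eliminate column s_3 from the other rows.
After both pivots, the entry at the obj-row, column s_2 is 14/11.

14/11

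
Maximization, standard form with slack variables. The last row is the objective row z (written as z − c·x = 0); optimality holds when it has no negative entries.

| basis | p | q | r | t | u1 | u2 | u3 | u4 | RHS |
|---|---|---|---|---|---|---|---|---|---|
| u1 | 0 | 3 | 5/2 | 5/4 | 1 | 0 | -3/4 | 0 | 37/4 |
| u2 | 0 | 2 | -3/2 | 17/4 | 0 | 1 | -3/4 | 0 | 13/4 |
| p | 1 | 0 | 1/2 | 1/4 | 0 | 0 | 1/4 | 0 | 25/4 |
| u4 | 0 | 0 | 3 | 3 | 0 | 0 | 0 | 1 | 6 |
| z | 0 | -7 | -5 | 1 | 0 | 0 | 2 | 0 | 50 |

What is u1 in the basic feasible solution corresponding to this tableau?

37/4

u1 is basic (row 1); its value is the RHS of that row, 37/4.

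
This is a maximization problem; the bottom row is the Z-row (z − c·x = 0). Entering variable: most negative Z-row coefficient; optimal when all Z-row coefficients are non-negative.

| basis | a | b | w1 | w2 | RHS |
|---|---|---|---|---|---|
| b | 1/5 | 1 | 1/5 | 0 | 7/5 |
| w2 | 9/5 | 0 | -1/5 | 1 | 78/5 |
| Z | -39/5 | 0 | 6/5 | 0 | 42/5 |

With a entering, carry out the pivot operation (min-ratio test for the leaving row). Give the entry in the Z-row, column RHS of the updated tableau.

Ratio test on column a — row 1: (7/5)/(1/5) = 7; row 2: (78/5)/(9/5) = 26/3. Minimum is 7 at row 1 (b leaves); pivot element 1/5.
Divide row 1 by 1/5; eliminate column a from the other rows.
Z-row update in column RHS: 42/5 − (-39/5)·7 = 63.

63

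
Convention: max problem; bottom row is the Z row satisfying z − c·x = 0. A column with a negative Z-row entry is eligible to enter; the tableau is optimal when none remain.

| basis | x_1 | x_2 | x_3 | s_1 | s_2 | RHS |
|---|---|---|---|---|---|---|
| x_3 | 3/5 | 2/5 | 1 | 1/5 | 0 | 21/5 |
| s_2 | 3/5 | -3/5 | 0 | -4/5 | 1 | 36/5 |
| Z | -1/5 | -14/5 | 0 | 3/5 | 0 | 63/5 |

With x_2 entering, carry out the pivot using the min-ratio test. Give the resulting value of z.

42

Ratio test on column x_2 — row 1: (21/5)/(2/5) = 21/2; row 2: entry -3/5 ≤ 0. Minimum is 21/2 at row 1 (x_3 leaves); pivot element 2/5.
Pivot on row 1; the Z-row RHS becomes 63/5 − (-14/5)·(21/2) = 42.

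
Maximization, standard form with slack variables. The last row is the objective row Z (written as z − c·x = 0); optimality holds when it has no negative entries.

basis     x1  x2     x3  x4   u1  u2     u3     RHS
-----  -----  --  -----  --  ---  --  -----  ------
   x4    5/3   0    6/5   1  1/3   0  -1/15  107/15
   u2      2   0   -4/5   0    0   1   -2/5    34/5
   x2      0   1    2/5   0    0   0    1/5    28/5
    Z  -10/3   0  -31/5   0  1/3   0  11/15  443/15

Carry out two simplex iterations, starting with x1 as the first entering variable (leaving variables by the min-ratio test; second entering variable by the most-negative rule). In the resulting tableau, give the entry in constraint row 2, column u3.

-1/7

Ratio test on column x1 — row 1: (107/15)/(5/3) = 107/25; row 2: (34/5)/2 = 17/5; row 3: entry 0 ≤ 0. Minimum is 17/5 at row 2 (u2 leaves); pivot element 2.
Divide row 2 by 2; eliminate column x1 from the other rows.
Second iteration: most negative Z-row entry is -113/15 in column x3, so x3 enters.
Ratio test on column x3 — row 1: (22/15)/(28/15) = 11/14; row 2: entry -2/5 ≤ 0; row 3: (28/5)/(2/5) = 14. Minimum is 11/14 at row 1 (x4 leaves); pivot element 28/15.
Divide row 1 by 28/15; eliminate column x3 from the other rows.
After both pivots, the entry at constraint row 2, column u3 is -1/7.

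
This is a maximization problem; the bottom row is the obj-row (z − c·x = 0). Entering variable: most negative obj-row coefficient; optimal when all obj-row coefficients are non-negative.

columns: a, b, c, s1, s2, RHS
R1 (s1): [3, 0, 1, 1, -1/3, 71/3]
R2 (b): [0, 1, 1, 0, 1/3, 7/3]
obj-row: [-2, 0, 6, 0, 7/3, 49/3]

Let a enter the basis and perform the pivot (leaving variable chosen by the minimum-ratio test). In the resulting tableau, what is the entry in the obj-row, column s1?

Ratio test on column a — row 1: (71/3)/3 = 71/9; row 2: entry 0 ≤ 0. Minimum is 71/9 at row 1 (s1 leaves); pivot element 3.
Divide row 1 by 3; eliminate column a from the other rows.
obj-row update in column s1: 0 − (-2)·(1/3) = 2/3.

2/3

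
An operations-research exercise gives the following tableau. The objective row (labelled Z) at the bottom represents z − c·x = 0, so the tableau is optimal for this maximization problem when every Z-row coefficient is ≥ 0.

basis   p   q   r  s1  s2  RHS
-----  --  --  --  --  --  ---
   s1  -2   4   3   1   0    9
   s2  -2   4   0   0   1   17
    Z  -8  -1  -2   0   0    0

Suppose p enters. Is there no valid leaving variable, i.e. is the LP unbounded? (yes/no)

Every constraint-row entry in column p is ≤ 0, so increasing p is unbounded.

yes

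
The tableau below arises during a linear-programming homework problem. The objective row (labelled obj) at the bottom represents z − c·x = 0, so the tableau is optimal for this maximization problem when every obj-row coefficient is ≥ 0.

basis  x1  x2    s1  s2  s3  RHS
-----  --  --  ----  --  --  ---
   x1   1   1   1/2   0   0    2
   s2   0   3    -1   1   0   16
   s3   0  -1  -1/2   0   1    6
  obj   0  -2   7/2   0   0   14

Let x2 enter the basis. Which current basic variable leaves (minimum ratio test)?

x1

Column x2 entries and ratios — x1: 2/1 = 2; s2: 16/3 = 16/3; s3: -1 ≤ 0, skip.
Smallest ratio is 2 in the row of x1, so x1 leaves.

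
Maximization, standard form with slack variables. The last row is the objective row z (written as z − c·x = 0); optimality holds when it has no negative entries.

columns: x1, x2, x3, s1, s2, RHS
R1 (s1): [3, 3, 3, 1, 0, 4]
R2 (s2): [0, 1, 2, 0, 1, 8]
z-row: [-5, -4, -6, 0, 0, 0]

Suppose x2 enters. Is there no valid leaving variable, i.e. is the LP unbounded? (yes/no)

no

Column x2 has positive entries in row(s) 1, 2, so the ratio test bounds it — not unbounded.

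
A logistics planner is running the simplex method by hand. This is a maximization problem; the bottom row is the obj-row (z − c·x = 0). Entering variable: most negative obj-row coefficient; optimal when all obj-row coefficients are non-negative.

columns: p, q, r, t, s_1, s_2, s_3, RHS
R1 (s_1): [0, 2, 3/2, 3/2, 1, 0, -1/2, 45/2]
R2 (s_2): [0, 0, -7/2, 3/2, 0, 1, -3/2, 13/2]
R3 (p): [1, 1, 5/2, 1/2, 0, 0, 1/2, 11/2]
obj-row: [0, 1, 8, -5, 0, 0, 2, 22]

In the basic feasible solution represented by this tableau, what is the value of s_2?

13/2

s_2 is basic (row 2); its value is the RHS of that row, 13/2.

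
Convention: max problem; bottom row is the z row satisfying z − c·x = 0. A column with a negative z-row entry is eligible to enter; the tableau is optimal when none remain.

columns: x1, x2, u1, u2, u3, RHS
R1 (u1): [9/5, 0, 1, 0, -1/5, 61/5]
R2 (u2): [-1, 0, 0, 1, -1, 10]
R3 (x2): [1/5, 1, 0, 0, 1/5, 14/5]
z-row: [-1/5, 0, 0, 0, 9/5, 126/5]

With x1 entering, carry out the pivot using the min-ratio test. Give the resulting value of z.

Ratio test on column x1 — row 1: (61/5)/(9/5) = 61/9; row 2: entry -1 ≤ 0; row 3: (14/5)/(1/5) = 14. Minimum is 61/9 at row 1 (u1 leaves); pivot element 9/5.
Pivot on row 1; the z-row RHS becomes 126/5 − (-1/5)·(61/9) = 239/9.

239/9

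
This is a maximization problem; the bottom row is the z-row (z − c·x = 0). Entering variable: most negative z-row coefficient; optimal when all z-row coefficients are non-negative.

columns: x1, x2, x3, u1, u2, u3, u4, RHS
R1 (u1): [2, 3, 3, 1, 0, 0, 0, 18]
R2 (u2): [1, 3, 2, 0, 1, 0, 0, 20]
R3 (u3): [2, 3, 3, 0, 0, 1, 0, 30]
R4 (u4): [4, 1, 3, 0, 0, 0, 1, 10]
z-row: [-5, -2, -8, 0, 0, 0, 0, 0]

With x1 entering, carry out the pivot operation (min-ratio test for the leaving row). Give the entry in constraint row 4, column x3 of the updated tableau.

3/4

Ratio test on column x1 — row 1: 18/2 = 9; row 2: 20/1 = 20; row 3: 30/2 = 15; row 4: 10/4 = 5/2. Minimum is 5/2 at row 4 (u4 leaves); pivot element 4.
Divide row 4 by 4; eliminate column x1 from the other rows.
In the new row 4, the x3 entry is the old entry divided by the pivot: 3/4 = 3/4.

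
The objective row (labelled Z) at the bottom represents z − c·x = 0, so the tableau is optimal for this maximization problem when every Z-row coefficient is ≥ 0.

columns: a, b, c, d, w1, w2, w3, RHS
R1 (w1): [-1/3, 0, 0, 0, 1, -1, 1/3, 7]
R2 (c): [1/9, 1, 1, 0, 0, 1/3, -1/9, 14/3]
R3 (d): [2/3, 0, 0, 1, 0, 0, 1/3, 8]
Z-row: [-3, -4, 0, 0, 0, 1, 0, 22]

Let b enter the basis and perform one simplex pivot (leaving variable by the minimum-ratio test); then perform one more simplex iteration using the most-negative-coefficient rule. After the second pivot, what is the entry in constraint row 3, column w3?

1/2

Ratio test on column b — row 1: entry 0 ≤ 0; row 2: (14/3)/1 = 14/3; row 3: entry 0 ≤ 0. Minimum is 14/3 at row 2 (c leaves); pivot element 1.
Divide row 2 by 1; eliminate column b from the other rows.
Second iteration: most negative Z-row entry is -23/9 in column a, so a enters.
Ratio test on column a — row 1: entry -1/3 ≤ 0; row 2: (14/3)/(1/9) = 42; row 3: 8/(2/3) = 12. Minimum is 12 at row 3 (d leaves); pivot element 2/3.
Divide row 3 by 2/3; eliminate column a from the other rows.
After both pivots, the entry at constraint row 3, column w3 is 1/2.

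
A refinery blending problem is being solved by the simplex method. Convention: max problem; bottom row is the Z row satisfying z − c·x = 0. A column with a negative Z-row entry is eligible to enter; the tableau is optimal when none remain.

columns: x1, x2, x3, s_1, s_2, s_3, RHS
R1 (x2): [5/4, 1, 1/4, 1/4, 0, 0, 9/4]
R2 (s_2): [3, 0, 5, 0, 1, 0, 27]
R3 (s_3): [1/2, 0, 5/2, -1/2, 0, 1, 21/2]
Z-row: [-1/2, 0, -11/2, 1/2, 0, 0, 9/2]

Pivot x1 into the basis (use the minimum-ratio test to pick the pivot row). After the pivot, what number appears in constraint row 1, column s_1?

Ratio test on column x1 — row 1: (9/4)/(5/4) = 9/5; row 2: 27/3 = 9; row 3: (21/2)/(1/2) = 21. Minimum is 9/5 at row 1 (x2 leaves); pivot element 5/4.
Divide row 1 by 5/4; eliminate column x1 from the other rows.
In the new row 1, the s_1 entry is the old entry divided by the pivot: (1/4)/(5/4) = 1/5.

1/5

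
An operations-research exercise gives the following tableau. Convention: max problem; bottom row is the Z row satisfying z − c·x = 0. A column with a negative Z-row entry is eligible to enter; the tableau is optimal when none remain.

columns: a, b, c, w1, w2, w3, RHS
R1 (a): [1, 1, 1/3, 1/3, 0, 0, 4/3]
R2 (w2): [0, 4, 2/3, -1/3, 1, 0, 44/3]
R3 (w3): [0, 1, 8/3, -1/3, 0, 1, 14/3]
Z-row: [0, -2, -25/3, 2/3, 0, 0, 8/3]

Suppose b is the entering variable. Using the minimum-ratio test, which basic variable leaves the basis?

a

Column b entries and ratios — a: (4/3)/1 = 4/3; w2: (44/3)/4 = 11/3; w3: (14/3)/1 = 14/3.
Smallest ratio is 4/3 in the row of a, so a leaves.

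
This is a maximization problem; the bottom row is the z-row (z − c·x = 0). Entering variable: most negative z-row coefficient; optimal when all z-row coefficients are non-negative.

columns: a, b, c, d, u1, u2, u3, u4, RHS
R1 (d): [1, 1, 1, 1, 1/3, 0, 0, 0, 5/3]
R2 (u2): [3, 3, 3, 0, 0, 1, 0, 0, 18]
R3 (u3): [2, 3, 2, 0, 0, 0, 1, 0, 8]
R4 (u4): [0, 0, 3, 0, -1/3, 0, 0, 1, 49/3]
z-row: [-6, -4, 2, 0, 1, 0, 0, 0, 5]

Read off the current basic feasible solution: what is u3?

u3 is basic (row 3); its value is the RHS of that row, 8.

8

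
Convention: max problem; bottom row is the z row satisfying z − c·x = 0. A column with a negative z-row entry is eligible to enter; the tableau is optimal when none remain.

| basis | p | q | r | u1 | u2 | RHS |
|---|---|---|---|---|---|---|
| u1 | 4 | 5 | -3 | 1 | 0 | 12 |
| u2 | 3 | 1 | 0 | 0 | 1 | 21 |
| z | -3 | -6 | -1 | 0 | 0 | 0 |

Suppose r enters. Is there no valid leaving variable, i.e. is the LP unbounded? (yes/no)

yes

Every constraint-row entry in column r is ≤ 0, so increasing r is unbounded.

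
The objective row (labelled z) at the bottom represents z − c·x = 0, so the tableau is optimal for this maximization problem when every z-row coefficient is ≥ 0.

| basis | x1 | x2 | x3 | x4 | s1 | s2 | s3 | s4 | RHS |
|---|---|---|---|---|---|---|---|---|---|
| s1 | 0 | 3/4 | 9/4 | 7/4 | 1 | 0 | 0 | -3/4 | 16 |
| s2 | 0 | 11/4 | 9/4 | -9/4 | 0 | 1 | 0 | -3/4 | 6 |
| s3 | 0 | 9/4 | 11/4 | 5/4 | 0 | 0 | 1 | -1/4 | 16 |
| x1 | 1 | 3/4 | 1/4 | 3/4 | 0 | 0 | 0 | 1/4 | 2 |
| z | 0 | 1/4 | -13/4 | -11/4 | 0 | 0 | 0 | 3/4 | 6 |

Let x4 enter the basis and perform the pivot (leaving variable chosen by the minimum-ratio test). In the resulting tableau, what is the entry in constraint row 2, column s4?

Ratio test on column x4 — row 1: 16/(7/4) = 64/7; row 2: entry -9/4 ≤ 0; row 3: 16/(5/4) = 64/5; row 4: 2/(3/4) = 8/3. Minimum is 8/3 at row 4 (x1 leaves); pivot element 3/4.
Divide row 4 by 3/4; eliminate column x4 from the other rows.
Row 2 update in column s4: -3/4 − (-9/4)·(1/3) = 0.

0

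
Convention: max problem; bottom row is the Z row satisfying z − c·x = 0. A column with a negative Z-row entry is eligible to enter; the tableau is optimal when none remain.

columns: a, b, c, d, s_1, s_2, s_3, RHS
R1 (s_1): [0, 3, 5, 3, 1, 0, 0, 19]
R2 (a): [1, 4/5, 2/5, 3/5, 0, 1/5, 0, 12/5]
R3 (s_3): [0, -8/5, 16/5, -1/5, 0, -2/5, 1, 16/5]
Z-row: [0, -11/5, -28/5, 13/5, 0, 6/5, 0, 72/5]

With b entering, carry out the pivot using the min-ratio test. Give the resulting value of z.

Ratio test on column b — row 1: 19/3 = 19/3; row 2: (12/5)/(4/5) = 3; row 3: entry -8/5 ≤ 0. Minimum is 3 at row 2 (a leaves); pivot element 4/5.
Pivot on row 2; the Z-row RHS becomes 72/5 − (-11/5)·3 = 21.

21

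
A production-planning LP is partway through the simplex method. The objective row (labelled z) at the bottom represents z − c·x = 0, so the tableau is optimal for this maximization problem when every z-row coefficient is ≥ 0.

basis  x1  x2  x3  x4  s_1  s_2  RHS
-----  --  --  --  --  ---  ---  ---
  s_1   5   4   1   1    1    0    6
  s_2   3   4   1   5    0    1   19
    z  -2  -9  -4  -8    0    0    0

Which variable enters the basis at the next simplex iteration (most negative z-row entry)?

Negative z-row entries: x1: -2, x2: -9, x3: -4, x4: -8.
The most negative is -9 in column x2, so x2 enters.

x2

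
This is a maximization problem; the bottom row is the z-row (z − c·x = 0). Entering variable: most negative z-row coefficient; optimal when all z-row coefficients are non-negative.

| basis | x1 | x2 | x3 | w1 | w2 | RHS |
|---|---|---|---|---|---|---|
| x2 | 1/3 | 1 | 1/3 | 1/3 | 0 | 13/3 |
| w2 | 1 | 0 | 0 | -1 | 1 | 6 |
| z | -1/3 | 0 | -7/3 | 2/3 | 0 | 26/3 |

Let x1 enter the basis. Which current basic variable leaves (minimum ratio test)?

w2

Column x1 entries and ratios — x2: (13/3)/(1/3) = 13; w2: 6/1 = 6.
Smallest ratio is 6 in the row of w2, so w2 leaves.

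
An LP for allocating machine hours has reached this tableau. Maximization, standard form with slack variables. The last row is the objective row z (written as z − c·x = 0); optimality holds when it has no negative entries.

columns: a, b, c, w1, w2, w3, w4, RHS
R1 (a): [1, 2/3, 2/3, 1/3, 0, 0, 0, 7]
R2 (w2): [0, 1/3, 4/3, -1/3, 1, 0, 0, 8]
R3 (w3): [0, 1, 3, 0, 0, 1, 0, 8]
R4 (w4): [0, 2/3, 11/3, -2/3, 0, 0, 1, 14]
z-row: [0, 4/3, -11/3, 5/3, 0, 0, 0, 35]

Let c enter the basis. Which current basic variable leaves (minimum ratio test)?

Column c entries and ratios — a: 7/(2/3) = 21/2; w2: 8/(4/3) = 6; w3: 8/3 = 8/3; w4: 14/(11/3) = 42/11.
Smallest ratio is 8/3 in the row of w3, so w3 leaves.

w3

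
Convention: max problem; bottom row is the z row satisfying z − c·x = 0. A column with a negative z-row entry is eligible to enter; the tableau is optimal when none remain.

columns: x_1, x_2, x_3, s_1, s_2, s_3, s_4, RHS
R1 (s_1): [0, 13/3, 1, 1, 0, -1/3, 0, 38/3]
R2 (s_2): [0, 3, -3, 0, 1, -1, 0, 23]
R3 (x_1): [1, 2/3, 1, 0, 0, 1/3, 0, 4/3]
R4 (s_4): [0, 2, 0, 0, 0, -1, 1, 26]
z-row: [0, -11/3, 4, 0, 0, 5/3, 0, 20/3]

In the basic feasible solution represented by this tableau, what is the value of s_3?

0

s_3 is not in the basis, so in the current basic feasible solution s_3 = 0.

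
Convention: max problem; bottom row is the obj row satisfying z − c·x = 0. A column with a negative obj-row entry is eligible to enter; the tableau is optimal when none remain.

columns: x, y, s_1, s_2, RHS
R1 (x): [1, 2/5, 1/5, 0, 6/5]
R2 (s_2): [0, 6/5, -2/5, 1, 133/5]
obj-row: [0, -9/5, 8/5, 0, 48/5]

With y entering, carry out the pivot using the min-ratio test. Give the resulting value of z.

15

Ratio test on column y — row 1: (6/5)/(2/5) = 3; row 2: (133/5)/(6/5) = 133/6. Minimum is 3 at row 1 (x leaves); pivot element 2/5.
Pivot on row 1; the obj-row RHS becomes 48/5 − (-9/5)·3 = 15.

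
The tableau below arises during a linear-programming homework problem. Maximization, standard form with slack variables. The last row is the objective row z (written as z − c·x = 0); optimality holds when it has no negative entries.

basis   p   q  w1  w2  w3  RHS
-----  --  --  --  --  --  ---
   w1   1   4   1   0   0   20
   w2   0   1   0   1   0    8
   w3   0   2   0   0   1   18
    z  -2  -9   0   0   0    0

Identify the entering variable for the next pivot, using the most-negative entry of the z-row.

Negative z-row entries: p: -2, q: -9.
The most negative is -9 in column q, so q enters.

q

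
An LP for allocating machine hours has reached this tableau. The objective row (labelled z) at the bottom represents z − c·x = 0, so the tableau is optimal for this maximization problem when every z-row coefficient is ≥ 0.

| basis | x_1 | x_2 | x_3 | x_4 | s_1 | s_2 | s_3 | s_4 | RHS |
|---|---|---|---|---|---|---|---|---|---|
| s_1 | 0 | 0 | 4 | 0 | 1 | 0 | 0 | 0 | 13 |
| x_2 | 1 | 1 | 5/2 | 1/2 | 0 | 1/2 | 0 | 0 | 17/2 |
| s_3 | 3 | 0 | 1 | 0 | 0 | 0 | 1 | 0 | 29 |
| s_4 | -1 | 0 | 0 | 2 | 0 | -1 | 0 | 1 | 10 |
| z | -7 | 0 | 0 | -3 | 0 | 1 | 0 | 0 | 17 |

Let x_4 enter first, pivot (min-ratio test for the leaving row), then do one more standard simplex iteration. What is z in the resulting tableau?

364/5

Ratio test on column x_4 — row 1: entry 0 ≤ 0; row 2: (17/2)/(1/2) = 17; row 3: entry 0 ≤ 0; row 4: 10/2 = 5. Minimum is 5 at row 4 (s_4 leaves); pivot element 2.
Pivot on row 4; the z-row RHS becomes 17 − (-3)·5 = 32.
Next entering variable (most negative z-row entry -17/2): x_1.
Ratio test on column x_1 — row 1: entry 0 ≤ 0; row 2: 6/(5/4) = 24/5; row 3: 29/3 = 29/3; row 4: entry -1/2 ≤ 0. Minimum is 24/5 at row 2 (x_2 leaves); pivot element 5/4.
After the second pivot the z-row RHS is 32 − (-17/2)·(24/5) = 364/5.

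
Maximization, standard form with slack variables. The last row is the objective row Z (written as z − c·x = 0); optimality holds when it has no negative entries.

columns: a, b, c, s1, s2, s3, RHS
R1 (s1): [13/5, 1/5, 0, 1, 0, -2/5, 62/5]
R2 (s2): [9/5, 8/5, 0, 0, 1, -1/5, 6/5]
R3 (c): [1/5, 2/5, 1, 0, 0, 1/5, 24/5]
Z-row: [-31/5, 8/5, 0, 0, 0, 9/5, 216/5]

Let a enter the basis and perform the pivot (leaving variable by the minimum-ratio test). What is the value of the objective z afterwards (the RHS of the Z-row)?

Ratio test on column a — row 1: (62/5)/(13/5) = 62/13; row 2: (6/5)/(9/5) = 2/3; row 3: (24/5)/(1/5) = 24. Minimum is 2/3 at row 2 (s2 leaves); pivot element 9/5.
Pivot on row 2; the Z-row RHS becomes 216/5 − (-31/5)·(2/3) = 142/3.

142/3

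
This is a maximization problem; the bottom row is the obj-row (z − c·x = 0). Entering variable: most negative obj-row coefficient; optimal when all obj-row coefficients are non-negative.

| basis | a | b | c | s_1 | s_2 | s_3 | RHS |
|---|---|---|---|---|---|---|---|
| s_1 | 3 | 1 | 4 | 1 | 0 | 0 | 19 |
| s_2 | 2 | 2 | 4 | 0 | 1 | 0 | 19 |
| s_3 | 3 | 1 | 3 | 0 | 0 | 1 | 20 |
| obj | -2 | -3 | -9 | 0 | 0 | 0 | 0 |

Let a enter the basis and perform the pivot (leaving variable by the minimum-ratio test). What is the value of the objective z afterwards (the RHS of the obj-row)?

38/3

Ratio test on column a — row 1: 19/3 = 19/3; row 2: 19/2 = 19/2; row 3: 20/3 = 20/3. Minimum is 19/3 at row 1 (s_1 leaves); pivot element 3.
Pivot on row 1; the obj-row RHS becomes 0 − (-2)·(19/3) = 38/3.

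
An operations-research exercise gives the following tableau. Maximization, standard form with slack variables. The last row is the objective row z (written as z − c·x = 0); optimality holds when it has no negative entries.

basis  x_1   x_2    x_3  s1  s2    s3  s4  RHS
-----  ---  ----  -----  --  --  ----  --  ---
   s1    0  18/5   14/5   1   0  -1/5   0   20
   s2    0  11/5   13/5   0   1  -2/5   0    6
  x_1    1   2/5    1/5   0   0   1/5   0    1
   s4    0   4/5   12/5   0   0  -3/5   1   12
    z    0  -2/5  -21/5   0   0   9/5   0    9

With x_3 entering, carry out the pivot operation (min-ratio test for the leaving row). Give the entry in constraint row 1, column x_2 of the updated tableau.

16/13

Ratio test on column x_3 — row 1: 20/(14/5) = 50/7; row 2: 6/(13/5) = 30/13; row 3: 1/(1/5) = 5; row 4: 12/(12/5) = 5. Minimum is 30/13 at row 2 (s2 leaves); pivot element 13/5.
Divide row 2 by 13/5; eliminate column x_3 from the other rows.
Row 1 update in column x_2: 18/5 − (14/5)·(11/13) = 16/13.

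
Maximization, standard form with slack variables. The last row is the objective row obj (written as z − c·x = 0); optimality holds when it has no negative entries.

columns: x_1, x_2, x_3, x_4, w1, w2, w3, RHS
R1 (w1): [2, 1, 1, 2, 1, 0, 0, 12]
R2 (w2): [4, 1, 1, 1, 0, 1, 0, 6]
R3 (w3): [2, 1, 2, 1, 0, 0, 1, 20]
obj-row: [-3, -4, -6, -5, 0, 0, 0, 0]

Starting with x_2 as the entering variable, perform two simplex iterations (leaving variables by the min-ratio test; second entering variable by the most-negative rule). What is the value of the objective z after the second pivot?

36

Ratio test on column x_2 — row 1: 12/1 = 12; row 2: 6/1 = 6; row 3: 20/1 = 20. Minimum is 6 at row 2 (w2 leaves); pivot element 1.
Pivot on row 2; the obj-row RHS becomes 0 − (-4)·6 = 24.
Next entering variable (most negative obj-row entry -2): x_3.
Ratio test on column x_3 — row 1: entry 0 ≤ 0; row 2: 6/1 = 6; row 3: 14/1 = 14. Minimum is 6 at row 2 (x_2 leaves); pivot element 1.
After the second pivot the obj-row RHS is 24 − (-2)·6 = 36.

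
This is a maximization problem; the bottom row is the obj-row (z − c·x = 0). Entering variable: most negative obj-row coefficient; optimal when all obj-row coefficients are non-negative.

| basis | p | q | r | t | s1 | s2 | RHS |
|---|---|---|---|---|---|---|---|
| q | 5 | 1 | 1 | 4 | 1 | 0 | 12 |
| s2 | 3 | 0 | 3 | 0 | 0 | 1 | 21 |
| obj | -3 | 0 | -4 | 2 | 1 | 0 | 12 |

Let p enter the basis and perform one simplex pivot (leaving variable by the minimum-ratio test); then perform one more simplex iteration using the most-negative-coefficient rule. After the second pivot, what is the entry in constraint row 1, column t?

Ratio test on column p — row 1: 12/5 = 12/5; row 2: 21/3 = 7. Minimum is 12/5 at row 1 (q leaves); pivot element 5.
Divide row 1 by 5; eliminate column p from the other rows.
Second iteration: most negative obj-row entry is -17/5 in column r, so r enters.
Ratio test on column r — row 1: (12/5)/(1/5) = 12; row 2: (69/5)/(12/5) = 23/4. Minimum is 23/4 at row 2 (s2 leaves); pivot element 12/5.
Divide row 2 by 12/5; eliminate column r from the other rows.
After both pivots, the entry at constraint row 1, column t is 1.

1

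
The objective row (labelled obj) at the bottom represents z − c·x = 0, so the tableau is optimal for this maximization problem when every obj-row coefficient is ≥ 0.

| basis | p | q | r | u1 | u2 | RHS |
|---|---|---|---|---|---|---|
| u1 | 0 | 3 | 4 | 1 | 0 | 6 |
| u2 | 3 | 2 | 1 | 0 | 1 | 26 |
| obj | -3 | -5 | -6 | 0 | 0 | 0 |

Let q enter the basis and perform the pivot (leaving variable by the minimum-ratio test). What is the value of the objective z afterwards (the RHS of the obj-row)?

10

Ratio test on column q — row 1: 6/3 = 2; row 2: 26/2 = 13. Minimum is 2 at row 1 (u1 leaves); pivot element 3.
Pivot on row 1; the obj-row RHS becomes 0 − (-5)·2 = 10.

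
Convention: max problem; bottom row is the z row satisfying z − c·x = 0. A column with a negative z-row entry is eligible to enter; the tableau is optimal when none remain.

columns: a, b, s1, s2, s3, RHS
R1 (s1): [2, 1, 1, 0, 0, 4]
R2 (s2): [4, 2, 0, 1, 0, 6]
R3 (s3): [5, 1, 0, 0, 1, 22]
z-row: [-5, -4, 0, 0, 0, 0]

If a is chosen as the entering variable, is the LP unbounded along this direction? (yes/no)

no

Column a has positive entries in row(s) 1, 2, 3, so the ratio test bounds it — not unbounded.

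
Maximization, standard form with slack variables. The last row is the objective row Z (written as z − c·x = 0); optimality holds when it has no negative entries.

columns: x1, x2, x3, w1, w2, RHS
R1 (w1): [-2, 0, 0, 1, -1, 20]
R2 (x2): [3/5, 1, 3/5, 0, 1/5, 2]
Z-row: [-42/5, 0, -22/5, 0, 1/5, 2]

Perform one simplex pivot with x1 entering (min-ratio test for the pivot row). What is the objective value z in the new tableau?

Ratio test on column x1 — row 1: entry -2 ≤ 0; row 2: 2/(3/5) = 10/3. Minimum is 10/3 at row 2 (x2 leaves); pivot element 3/5.
Pivot on row 2; the Z-row RHS becomes 2 − (-42/5)·(10/3) = 30.

30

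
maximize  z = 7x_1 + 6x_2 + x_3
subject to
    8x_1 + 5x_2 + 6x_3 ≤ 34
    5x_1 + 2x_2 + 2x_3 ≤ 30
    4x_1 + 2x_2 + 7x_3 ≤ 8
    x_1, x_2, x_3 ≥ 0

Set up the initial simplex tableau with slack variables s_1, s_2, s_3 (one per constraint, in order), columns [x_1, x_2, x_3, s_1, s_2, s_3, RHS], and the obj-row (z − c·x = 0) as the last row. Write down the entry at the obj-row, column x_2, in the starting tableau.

-6

The obj-row carries the negated objective coefficients: the x_2 entry is -6.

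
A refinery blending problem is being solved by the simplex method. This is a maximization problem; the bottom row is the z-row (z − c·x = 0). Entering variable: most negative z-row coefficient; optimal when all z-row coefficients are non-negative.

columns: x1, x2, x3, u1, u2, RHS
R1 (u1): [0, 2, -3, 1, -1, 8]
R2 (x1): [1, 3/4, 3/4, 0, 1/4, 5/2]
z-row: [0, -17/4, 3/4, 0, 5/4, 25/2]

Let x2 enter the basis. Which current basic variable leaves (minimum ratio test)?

Column x2 entries and ratios — u1: 8/2 = 4; x1: (5/2)/(3/4) = 10/3.
Smallest ratio is 10/3 in the row of x1, so x1 leaves.

x1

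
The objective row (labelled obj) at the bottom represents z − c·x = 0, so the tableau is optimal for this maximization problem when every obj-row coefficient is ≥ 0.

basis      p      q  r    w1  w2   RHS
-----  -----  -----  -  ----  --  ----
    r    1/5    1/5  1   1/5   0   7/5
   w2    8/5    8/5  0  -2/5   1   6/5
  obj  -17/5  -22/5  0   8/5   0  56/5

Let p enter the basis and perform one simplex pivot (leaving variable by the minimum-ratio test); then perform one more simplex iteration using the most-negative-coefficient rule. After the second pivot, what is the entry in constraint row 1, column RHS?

5/4

Ratio test on column p — row 1: (7/5)/(1/5) = 7; row 2: (6/5)/(8/5) = 3/4. Minimum is 3/4 at row 2 (w2 leaves); pivot element 8/5.
Divide row 2 by 8/5; eliminate column p from the other rows.
Second iteration: most negative obj-row entry is -1 in column q, so q enters.
Ratio test on column q — row 1: entry 0 ≤ 0; row 2: (3/4)/1 = 3/4. Minimum is 3/4 at row 2 (p leaves); pivot element 1.
Divide row 2 by 1; eliminate column q from the other rows.
After both pivots, the entry at constraint row 1, column RHS is 5/4.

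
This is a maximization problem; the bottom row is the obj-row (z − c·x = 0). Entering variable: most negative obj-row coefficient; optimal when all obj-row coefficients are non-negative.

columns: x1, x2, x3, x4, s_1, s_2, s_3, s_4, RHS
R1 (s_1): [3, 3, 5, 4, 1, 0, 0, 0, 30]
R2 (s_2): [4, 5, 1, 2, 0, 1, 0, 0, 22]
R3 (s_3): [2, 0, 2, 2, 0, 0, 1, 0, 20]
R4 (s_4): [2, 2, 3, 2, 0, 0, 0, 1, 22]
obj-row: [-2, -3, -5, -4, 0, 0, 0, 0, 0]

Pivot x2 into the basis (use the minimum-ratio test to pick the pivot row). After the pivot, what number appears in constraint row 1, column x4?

14/5

Ratio test on column x2 — row 1: 30/3 = 10; row 2: 22/5 = 22/5; row 3: entry 0 ≤ 0; row 4: 22/2 = 11. Minimum is 22/5 at row 2 (s_2 leaves); pivot element 5.
Divide row 2 by 5; eliminate column x2 from the other rows.
Row 1 update in column x4: 4 − 3·(2/5) = 14/5.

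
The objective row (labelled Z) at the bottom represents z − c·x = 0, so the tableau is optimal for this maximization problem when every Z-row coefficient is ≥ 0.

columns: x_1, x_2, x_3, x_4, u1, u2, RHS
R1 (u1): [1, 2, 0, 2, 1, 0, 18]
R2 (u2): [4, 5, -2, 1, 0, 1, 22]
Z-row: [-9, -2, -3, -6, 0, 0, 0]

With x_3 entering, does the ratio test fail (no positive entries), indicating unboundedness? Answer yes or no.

Every constraint-row entry in column x_3 is ≤ 0, so increasing x_3 is unbounded.

yes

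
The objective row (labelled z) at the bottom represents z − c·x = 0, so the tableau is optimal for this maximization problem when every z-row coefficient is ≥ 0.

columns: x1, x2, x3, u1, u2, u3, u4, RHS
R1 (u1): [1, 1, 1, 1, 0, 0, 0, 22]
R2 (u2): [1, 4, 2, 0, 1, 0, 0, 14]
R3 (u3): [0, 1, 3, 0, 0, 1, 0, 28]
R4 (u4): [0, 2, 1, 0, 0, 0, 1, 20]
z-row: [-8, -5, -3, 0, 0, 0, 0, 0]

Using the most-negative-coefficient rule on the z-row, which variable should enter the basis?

x1

Negative z-row entries: x1: -8, x2: -5, x3: -3.
The most negative is -8 in column x1, so x1 enters.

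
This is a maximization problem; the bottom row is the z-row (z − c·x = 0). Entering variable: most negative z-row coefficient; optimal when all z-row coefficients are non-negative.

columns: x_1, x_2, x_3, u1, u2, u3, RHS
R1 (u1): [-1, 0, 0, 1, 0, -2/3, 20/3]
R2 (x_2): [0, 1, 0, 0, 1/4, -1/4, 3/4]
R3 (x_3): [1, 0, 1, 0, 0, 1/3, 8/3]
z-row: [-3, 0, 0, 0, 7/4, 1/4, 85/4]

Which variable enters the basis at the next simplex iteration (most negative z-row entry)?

x_1

Negative z-row entries: x_1: -3.
The most negative is -3 in column x_1, so x_1 enters.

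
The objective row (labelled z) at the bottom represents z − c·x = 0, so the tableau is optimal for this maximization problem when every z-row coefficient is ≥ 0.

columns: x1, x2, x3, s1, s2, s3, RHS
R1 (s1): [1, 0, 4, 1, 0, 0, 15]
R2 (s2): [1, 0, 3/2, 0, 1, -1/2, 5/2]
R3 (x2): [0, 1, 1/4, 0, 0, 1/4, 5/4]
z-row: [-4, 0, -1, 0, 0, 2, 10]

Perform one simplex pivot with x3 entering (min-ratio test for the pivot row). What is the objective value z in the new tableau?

35/3

Ratio test on column x3 — row 1: 15/4 = 15/4; row 2: (5/2)/(3/2) = 5/3; row 3: (5/4)/(1/4) = 5. Minimum is 5/3 at row 2 (s2 leaves); pivot element 3/2.
Pivot on row 2; the z-row RHS becomes 10 − (-1)·(5/3) = 35/3.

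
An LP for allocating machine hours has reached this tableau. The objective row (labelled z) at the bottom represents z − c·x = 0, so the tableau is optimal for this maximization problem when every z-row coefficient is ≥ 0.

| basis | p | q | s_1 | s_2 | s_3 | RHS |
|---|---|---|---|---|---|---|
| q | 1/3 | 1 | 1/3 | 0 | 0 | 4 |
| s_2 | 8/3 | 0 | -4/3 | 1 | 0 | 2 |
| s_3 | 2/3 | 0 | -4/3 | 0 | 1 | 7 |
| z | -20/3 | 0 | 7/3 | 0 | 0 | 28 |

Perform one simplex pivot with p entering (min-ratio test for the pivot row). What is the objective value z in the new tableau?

33

Ratio test on column p — row 1: 4/(1/3) = 12; row 2: 2/(8/3) = 3/4; row 3: 7/(2/3) = 21/2. Minimum is 3/4 at row 2 (s_2 leaves); pivot element 8/3.
Pivot on row 2; the z-row RHS becomes 28 − (-20/3)·(3/4) = 33.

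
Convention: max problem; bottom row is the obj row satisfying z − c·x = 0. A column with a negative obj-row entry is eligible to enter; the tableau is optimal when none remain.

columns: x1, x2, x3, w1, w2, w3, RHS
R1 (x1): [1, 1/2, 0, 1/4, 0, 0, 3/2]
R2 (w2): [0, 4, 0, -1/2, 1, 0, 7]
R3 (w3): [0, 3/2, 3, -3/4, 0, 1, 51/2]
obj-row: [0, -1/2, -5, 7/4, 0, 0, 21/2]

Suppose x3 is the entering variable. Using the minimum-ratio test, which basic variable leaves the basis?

w3

Column x3 entries and ratios — x1: 0 ≤ 0, skip; w2: 0 ≤ 0, skip; w3: (51/2)/3 = 17/2.
Smallest ratio is 17/2 in the row of w3, so w3 leaves.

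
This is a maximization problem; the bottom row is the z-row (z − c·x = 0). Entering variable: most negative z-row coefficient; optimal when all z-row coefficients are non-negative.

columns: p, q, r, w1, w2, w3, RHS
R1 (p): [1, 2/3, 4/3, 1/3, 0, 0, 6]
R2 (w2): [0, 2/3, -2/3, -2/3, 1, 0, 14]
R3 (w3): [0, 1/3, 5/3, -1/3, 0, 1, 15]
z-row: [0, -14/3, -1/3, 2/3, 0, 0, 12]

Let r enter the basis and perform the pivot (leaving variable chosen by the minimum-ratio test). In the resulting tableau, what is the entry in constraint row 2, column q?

Ratio test on column r — row 1: 6/(4/3) = 9/2; row 2: entry -2/3 ≤ 0; row 3: 15/(5/3) = 9. Minimum is 9/2 at row 1 (p leaves); pivot element 4/3.
Divide row 1 by 4/3; eliminate column r from the other rows.
Row 2 update in column q: 2/3 − (-2/3)·(1/2) = 1.

1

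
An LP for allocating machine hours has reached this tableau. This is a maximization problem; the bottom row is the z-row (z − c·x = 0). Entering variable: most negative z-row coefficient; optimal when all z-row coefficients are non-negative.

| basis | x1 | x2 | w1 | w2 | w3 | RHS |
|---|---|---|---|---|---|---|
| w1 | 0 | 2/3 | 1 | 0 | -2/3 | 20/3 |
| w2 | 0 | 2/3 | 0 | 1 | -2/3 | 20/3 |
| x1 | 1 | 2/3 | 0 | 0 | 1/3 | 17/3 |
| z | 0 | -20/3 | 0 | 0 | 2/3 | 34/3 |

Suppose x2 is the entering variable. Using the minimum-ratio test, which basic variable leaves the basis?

Column x2 entries and ratios — w1: (20/3)/(2/3) = 10; w2: (20/3)/(2/3) = 10; x1: (17/3)/(2/3) = 17/2.
Smallest ratio is 17/2 in the row of x1, so x1 leaves.

x1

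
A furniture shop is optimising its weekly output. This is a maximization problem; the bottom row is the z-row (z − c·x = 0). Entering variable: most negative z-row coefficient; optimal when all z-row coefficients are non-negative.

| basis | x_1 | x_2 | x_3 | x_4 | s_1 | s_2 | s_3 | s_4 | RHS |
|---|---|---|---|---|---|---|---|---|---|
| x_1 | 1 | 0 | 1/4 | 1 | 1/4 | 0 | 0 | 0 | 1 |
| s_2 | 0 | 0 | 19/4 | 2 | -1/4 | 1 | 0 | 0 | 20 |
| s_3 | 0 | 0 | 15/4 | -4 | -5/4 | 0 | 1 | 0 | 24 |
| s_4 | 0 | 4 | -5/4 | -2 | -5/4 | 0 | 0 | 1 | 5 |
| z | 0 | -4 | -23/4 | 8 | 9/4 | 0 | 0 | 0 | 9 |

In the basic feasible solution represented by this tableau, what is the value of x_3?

0

x_3 is not in the basis, so in the current basic feasible solution x_3 = 0.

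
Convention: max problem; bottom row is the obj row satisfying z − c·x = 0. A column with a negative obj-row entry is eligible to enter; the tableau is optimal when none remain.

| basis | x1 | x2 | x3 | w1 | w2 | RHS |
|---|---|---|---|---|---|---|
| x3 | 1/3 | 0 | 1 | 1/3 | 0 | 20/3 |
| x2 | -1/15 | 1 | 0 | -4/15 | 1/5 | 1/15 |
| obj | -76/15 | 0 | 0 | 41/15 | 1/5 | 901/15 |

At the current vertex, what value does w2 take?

0

w2 is not in the basis, so in the current basic feasible solution w2 = 0.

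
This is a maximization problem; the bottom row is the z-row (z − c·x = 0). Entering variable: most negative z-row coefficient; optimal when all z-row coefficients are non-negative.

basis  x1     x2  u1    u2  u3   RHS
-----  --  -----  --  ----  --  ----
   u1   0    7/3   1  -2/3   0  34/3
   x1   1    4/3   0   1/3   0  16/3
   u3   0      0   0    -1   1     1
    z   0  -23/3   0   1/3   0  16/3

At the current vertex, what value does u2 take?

0

u2 is not in the basis, so in the current basic feasible solution u2 = 0.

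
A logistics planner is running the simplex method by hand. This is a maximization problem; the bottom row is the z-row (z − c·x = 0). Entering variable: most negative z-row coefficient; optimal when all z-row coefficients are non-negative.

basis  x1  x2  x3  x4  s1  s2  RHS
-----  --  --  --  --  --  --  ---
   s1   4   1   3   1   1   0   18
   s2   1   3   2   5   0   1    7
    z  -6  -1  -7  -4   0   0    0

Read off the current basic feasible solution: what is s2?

7

s2 is basic (row 2); its value is the RHS of that row, 7.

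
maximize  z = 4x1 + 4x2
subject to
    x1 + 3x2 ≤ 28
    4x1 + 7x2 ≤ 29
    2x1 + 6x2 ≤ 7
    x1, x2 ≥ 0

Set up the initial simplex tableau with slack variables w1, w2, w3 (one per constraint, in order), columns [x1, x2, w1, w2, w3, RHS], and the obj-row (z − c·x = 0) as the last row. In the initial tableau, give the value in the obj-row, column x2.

-4

The obj-row carries the negated objective coefficients: the x2 entry is -4.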